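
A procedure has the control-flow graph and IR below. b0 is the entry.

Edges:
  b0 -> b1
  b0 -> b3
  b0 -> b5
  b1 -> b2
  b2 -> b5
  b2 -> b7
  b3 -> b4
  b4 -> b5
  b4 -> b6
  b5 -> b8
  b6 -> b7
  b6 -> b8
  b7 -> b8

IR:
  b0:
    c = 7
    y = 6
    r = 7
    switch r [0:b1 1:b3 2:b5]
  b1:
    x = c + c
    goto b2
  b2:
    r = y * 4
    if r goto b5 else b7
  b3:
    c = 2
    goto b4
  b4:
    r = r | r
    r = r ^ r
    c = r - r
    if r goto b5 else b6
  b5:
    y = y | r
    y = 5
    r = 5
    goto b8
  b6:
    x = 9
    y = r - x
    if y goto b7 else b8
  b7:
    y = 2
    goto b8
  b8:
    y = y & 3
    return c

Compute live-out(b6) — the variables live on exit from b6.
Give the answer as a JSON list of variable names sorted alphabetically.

def/use:
  b0: {c,r,y} / ∅
  b1: {x} / {c}
  b2: {r} / {y}
  b3: {c} / ∅
  b4: {c,r} / {r}
  b5: {r,y} / {r,y}
  b6: {x,y} / {r}
  b7: {y} / ∅
  b8: {y} / {c,y}

Live sets:
  b0 li=∅ lo={c,r,y}
  b1 li={c,y} lo={c,y}
  b2 li={c,y} lo={c,r,y}
  b3 li={r,y} lo={r,y}
  b4 li={r,y} lo={c,r,y}
  b5 li={c,r,y} lo={c,y}
  b6 li={c,r} lo={c,y}
  b7 li={c} lo={c,y}
  b8 li={c,y} lo=∅

live-out(b6) = ["c", "y"]

Answer: ["c", "y"]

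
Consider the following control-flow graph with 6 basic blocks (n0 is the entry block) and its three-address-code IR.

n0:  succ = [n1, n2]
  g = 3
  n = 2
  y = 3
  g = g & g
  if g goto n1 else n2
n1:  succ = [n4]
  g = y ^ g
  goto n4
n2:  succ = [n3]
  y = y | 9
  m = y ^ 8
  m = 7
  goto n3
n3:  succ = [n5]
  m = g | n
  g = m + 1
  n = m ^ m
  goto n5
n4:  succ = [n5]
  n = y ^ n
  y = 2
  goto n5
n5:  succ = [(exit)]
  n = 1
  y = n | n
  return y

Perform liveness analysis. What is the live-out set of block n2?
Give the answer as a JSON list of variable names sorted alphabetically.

Answer: ["g", "n"]

Analysis:
def/use:
  n0: def={g,n,y} ue=∅
  n1: def={g} ue={g,y}
  n2: def={m,y} ue={y}
  n3: def={g,m,n} ue={g,n}
  n4: def={n,y} ue={n,y}
  n5: def={n,y} ue=∅

Liveness:
  n0: in=∅ out={g,n,y}
  n1: in={g,n,y} out={n,y}
  n2: in={g,n,y} out={g,n}
  n3: in={g,n} out=∅
  n4: in={n,y} out=∅
  n5: in=∅ out=∅

live-out(n2) = ["g", "n"]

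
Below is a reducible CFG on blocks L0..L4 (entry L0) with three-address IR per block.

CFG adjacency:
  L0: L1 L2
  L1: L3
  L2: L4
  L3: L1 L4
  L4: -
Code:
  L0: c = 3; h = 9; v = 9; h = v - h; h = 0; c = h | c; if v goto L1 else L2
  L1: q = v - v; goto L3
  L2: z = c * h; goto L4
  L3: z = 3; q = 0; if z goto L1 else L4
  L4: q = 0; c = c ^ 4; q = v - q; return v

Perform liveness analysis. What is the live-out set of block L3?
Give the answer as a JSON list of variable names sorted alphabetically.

Answer: ["c", "v"]

Working:
Block summaries:
  L0 def {c,h,v} use ∅
  L1 def {q} use {v}
  L2 def {z} use {c,h}
  L3 def {q,z} use ∅
  L4 def {c,q} use {c,v}

Live sets:
  L0: in=∅ out={c,h,v}
  L1: in={c,v} out={c,v}
  L2: in={c,h,v} out={c,v}
  L3: in={c,v} out={c,v}
  L4: in={c,v} out=∅

live-out(L3) = ["c", "v"]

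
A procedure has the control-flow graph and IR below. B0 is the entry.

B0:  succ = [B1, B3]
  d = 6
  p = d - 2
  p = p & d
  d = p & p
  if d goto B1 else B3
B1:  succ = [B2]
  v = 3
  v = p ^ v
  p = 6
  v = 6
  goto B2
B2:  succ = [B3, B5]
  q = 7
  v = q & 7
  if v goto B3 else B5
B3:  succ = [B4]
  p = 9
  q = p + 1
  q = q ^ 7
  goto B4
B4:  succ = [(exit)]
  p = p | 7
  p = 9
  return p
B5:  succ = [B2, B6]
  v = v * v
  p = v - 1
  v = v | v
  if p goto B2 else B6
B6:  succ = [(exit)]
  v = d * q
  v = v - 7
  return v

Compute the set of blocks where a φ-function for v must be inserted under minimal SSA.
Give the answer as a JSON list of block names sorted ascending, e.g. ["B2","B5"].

Answer: ["B2", "B3"]

Working:
idom tree: B1←B0 B2←B1 B3←B0 B4←B3 B5←B2 B6←B5
Join-block Dom:
  B2: preds {B1,B5}: {B0,B1} ∩ {B0,B1,B2,B5} = {B0,B1}; idom=B1
  B3: preds {B0,B2}: {B0} ∩ {B0,B1,B2} = {B0}; idom=B0

Frontier:
  B2←B1: walk · to B1
  B2←B5: walk B5→B2 to B1
  B3←B0: walk · to B0
  B3←B2: walk B2→B1 to B0
  B0: DF=∅
  B1: DF={B3}
  B2: DF={B2,B3}
  B3: DF=∅
  B4: DF=∅
  B5: DF={B2}
  B6: DF=∅

φ for v: defs {B1,B2,B5,B6}
  DF⁺ = {B2,B3}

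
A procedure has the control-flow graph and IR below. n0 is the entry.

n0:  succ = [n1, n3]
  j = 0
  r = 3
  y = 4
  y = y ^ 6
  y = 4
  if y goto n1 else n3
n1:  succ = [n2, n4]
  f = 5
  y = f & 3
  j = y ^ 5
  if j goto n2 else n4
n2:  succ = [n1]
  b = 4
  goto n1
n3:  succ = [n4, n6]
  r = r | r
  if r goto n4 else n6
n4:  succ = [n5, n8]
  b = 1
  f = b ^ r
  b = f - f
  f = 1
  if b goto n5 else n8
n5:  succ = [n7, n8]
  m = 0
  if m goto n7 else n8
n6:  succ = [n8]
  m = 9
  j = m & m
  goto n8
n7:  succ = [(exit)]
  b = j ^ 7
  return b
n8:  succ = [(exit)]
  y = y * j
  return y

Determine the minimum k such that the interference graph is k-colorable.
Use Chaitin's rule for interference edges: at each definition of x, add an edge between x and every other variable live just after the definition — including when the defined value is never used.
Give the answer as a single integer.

Answer: 5

Analysis:
Per-block:
  n0: def={j,r,y} ue=∅
  n1: def={f,j,y} ue=∅
  n2: def={b} ue=∅
  n3: def={r} ue={r}
  n4: def={b,f} ue={r}
  n5: def={m} ue=∅
  n6: def={j,m} ue=∅
  n7: def={b} ue={j}
  n8: def={y} ue={j,y}

Backward fixpoint:
  n0: in=∅ out={j,r,y}
  n1: in={r} out={j,r,y}
  n2: in={r} out={r}
  n3: in={j,r,y} out={j,r,y}
  n4: in={j,r,y} out={j,y}
  n5: in={j,y} out={j,y}
  n6: in={y} out={j,y}
  n7: in={j} out=∅
  n8: in={j,y} out=∅

Interference:
  b: {f,j,r,y}
  f: {b,j,r,y}
  j: {b,f,m,r,y}
  m: {j,y}
  r: {b,f,j,y}
  y: {b,f,j,m,r}

Colouring:
  clique {b,f,j,r,y} ⇒ need ≥ 5
  assign b→r2 f→r3 j→r0 m→r2 r→r4 y→r1 — no edge inside a register ⇒ χ ≤ 5
  χ = 5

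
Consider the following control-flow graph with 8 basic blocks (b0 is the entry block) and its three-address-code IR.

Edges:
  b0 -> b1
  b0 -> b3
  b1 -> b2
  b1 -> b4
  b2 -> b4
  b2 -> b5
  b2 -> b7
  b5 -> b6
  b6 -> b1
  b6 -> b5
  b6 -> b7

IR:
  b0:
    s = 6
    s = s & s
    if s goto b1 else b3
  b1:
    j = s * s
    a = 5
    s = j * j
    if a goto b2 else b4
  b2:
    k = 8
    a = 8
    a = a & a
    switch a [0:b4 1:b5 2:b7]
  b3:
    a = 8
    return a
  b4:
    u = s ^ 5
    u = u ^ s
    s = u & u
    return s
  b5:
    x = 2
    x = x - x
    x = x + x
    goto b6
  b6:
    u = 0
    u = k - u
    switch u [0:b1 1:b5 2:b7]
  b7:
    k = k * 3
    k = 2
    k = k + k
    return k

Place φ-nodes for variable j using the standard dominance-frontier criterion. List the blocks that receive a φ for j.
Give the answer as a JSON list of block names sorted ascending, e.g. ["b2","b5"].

idom tree: b1←b0 b2←b1 b3←b0 b4←b1 b5←b2 b6←b5 b7←b2
Dom at joins:
  b1: preds {b0,b6}: {b0} ∩ {b0,b1,b2,b5,b6} = {b0}; idom=b0
  b4: preds {b1,b2}: {b0,b1} ∩ {b0,b1,b2} = {b0,b1}; idom=b1
  b5: preds {b2,b6}: {b0,b1,b2} ∩ {b0,b1,b2,b5,b6} = {b0,b1,b2}; idom=b2
  b7: preds {b2,b6}: {b0,b1,b2} ∩ {b0,b1,b2,b5,b6} = {b0,b1,b2}; idom=b2

DF derivation:
  b1←b0: walk · to b0
  b1←b6: walk b6→b5→b2→b1 to b0
  b4←b1: walk · to b1
  b4←b2: walk b2 to b1
  b5←b2: walk · to b2
  b5←b6: walk b6→b5 to b2
  b7←b2: walk · to b2
  b7←b6: walk b6→b5 to b2
  b0 → ∅
  b1 → {b1}
  b2 → {b1,b4}
  b3 → ∅
  b4 → ∅
  b5 → {b1,b5,b7}
  b6 → {b1,b5,b7}
  b7 → ∅

φ for j: defs {b1}
  DF⁺ = {b1}

Answer: ["b1"]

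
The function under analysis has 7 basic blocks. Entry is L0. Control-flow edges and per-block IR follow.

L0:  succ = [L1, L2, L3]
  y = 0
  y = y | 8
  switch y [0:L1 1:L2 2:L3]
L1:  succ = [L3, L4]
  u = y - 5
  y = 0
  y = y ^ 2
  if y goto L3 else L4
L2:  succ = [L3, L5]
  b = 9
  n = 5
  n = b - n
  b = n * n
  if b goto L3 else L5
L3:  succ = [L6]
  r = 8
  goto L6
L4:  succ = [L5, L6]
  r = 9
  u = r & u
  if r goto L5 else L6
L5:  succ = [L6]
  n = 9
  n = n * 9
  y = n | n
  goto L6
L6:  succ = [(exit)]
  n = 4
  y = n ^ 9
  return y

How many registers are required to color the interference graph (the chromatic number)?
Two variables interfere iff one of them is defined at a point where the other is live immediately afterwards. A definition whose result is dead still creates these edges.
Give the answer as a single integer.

Answer: 2

Analysis:
def/use:
  L0: {y} / ∅
  L1: {u,y} / {y}
  L2: {b,n} / ∅
  L3: {r} / ∅
  L4: {r,u} / {u}
  L5: {n,y} / ∅
  L6: {n,y} / ∅

Live sets:
  L0: in=∅ out={y}
  L1: in={y} out={u}
  L2: in=∅ out=∅
  L3: in=∅ out=∅
  L4: in={u} out=∅
  L5: in=∅ out=∅
  L6: in=∅ out=∅

Interference:
  b↔{n}
  n↔{b}
  r↔{u}
  u↔{r,y}
  y↔{u}

Registers:
  lower bound: {b,n} mutually conflict ⇒ χ ≥ 2
  2-colouring: r0={b,u}  r1={n,r,y}
  χ = 2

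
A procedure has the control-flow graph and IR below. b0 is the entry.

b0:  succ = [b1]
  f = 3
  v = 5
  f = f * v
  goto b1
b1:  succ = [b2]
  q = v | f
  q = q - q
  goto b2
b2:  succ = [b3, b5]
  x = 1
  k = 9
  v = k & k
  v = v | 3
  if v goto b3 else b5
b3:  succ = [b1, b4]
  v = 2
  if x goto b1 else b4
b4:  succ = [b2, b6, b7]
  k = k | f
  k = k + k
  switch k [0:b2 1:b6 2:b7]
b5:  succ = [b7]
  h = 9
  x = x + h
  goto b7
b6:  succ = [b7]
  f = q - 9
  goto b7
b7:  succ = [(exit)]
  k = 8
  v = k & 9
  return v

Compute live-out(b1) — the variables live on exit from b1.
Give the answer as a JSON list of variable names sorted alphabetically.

Per-block:
  b0 def {f,v} use ∅
  b1 def {q} use {f,v}
  b2 def {k,v,x} use ∅
  b3 def {v} use {x}
  b4 def {k} use {f,k}
  b5 def {h,x} use {x}
  b6 def {f} use {q}
  b7 def {k,v} use ∅

Backward fixpoint:
  live b0: ∅→{f,v}
  live b1: {f,v}→{f,q}
  live b2: {f,q}→{f,k,q,x}
  live b3: {f,k,q,x}→{f,k,q,v}
  live b4: {f,k,q}→{f,q}
  live b5: {x}→∅
  live b6: {q}→∅
  live b7: ∅→∅

live-out(b1) = ["f", "q"]

Answer: ["f", "q"]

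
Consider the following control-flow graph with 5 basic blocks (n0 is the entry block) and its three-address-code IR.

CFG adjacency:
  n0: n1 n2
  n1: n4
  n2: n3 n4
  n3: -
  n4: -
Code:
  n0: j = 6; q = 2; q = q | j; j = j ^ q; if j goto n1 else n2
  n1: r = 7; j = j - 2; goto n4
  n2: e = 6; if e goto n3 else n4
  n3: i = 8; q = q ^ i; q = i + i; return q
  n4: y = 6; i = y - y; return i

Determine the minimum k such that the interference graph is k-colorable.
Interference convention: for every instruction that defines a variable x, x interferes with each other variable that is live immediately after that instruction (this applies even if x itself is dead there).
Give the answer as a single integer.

Answer: 2

Analysis:
Block summaries:
  n0: {j,q} / ∅
  n1: {j,r} / {j}
  n2: {e} / ∅
  n3: {i,q} / {q}
  n4: {i,y} / ∅

Live sets:
  n0: in=∅ out={j,q}
  n1: in={j} out=∅
  n2: in={q} out={q}
  n3: in={q} out=∅
  n4: in=∅ out=∅

Conflict graph:
  e: {q}
  i: {q}
  j: {q,r}
  q: {e,i,j}
  r: {j}
  y: ∅

Registers:
  {e,q} pairwise interfere (2-clique) ⇒ χ ≥ 2
  assign e→c1 i→c1 j→c1 q→c0 r→c0 y→c0 — no edge inside a register ⇒ χ ≤ 2
  χ = 2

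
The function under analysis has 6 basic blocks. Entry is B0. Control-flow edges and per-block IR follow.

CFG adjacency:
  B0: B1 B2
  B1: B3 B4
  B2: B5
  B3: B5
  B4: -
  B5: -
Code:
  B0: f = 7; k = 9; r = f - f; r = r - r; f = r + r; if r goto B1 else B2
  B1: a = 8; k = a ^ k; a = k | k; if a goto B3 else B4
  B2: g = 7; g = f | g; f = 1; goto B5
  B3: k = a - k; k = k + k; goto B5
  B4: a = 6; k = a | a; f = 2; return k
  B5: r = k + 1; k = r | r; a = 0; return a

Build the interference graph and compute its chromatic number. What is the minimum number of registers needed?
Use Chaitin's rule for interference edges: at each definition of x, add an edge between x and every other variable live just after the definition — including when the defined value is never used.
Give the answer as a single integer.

Answer: 3

Working:
Per-block:
  B0: {f,k,r} / ∅
  B1: {a,k} / {k}
  B2: {f,g} / {f}
  B3: {k} / {a,k}
  B4: {a,f,k} / ∅
  B5: {a,k,r} / {k}

Liveness:
  B0: in=∅ out={f,k}
  B1: in={k} out={a,k}
  B2: in={f,k} out={k}
  B3: in={a,k} out={k}
  B4: in=∅ out=∅
  B5: in={k} out=∅

Interfere edges:
  a↔{k}
  f↔{g,k,r}
  g↔{f,k}
  k↔{a,f,g,r}
  r↔{f,k}

Colouring:
  clique {f,g,k} ⇒ need ≥ 3
  assign a→R1 f→R1 g→R2 k→R0 r→R2 — no edge inside a register ⇒ χ ≤ 3
  χ = 3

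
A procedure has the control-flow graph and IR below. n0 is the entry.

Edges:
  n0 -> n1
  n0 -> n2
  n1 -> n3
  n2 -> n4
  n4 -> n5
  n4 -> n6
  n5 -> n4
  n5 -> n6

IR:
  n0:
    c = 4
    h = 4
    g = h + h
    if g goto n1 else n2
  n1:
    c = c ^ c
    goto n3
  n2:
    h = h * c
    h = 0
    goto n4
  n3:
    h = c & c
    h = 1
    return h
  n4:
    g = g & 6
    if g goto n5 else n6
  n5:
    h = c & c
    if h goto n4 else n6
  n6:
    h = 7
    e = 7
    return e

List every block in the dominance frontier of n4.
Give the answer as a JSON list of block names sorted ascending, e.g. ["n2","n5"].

idom tree: n1←n0 n2←n0 n3←n1 n4←n2 n5←n4 n6←n4
Join-block Dom:
  n4: preds {n2,n5}: {n0,n2} ∩ {n0,n2,n4,n5} = {n0,n2}; idom=n2
  n6: preds {n4,n5}: {n0,n2,n4} ∩ {n0,n2,n4,n5} = {n0,n2,n4}; idom=n4

DF derivation:
  join n4 pred n2: · stop@n2
  join n4 pred n5: n5→n4 stop@n2
  join n6 pred n4: · stop@n4
  join n6 pred n5: n5 stop@n4
  n0 → ∅
  n1 → ∅
  n2 → ∅
  n3 → ∅
  n4 → {n4}
  n5 → {n4,n6}
  n6 → ∅

DF(n4) = ["n4"]

Answer: ["n4"]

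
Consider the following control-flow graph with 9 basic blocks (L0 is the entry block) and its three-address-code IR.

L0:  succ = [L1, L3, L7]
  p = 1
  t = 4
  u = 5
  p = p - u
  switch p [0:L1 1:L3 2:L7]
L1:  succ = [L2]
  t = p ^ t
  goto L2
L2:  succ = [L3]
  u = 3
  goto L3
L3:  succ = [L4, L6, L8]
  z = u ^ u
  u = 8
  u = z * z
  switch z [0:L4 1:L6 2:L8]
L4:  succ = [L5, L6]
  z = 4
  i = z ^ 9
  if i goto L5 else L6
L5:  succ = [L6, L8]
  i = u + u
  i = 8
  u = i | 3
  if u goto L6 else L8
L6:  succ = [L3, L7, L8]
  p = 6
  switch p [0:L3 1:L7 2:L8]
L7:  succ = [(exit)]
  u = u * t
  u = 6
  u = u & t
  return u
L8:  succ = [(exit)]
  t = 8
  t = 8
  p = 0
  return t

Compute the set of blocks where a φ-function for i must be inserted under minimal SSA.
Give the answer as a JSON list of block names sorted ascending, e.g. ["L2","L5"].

Answer: ["L3", "L6", "L7", "L8"]

Derivation:
idom tree: L1←L0 L2←L1 L3←L0 L4←L3 L5←L4 L6←L3 L7←L0 L8←L3
Dom∩ at merges:
  L3: preds {L0,L2,L6}: {L0} ∩ {L0,L1,L2} ∩ {L0,L3,L6} = {L0}; idom=L0
  L6: preds {L3,L4,L5}: {L0,L3} ∩ {L0,L3,L4} ∩ {L0,L3,L4,L5} = {L0,L3}; idom=L3
  L7: preds {L0,L6}: {L0} ∩ {L0,L3,L6} = {L0}; idom=L0
  L8: preds {L3,L5,L6}: {L0,L3} ∩ {L0,L3,L4,L5} ∩ {L0,L3,L6} = {L0,L3}; idom=L3

DF derivation:
  join L3 pred L0: · stop@L0
  join L3 pred L2: L2→L1 stop@L0
  join L3 pred L6: L6→L3 stop@L0
  join L6 pred L3: · stop@L3
  join L6 pred L4: L4 stop@L3
  join L6 pred L5: L5→L4 stop@L3
  join L7 pred L0: · stop@L0
  join L7 pred L6: L6→L3 stop@L0
  join L8 pred L3: · stop@L3
  join L8 pred L5: L5→L4 stop@L3
  join L8 pred L6: L6 stop@L3
  L0 → ∅
  L1 → {L3}
  L2 → {L3}
  L3 → {L3,L7}
  L4 → {L6,L8}
  L5 → {L6,L8}
  L6 → {L3,L7,L8}
  L7 → ∅
  L8 → ∅

φ for i: defs {L4,L5}
  DF⁺ = {L3,L6,L7,L8}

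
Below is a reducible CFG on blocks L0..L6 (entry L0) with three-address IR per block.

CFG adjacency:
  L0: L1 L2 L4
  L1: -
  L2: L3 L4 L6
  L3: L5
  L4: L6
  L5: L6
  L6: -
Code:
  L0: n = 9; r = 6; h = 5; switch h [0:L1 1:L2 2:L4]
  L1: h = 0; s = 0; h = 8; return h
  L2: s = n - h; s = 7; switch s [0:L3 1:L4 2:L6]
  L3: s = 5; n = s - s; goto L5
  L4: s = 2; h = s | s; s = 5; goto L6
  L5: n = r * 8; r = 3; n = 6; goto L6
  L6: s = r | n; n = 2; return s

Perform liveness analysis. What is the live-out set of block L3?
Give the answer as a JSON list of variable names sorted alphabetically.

Per-block:
  L0: {h,n,r} / ∅
  L1: {h,s} / ∅
  L2: {s} / {h,n}
  L3: {n,s} / ∅
  L4: {h,s} / ∅
  L5: {n,r} / {r}
  L6: {n,s} / {n,r}

Backward fixpoint:
  L0 li=∅ lo={h,n,r}
  L1 li=∅ lo=∅
  L2 li={h,n,r} lo={n,r}
  L3 li={r} lo={r}
  L4 li={n,r} lo={n,r}
  L5 li={r} lo={n,r}
  L6 li={n,r} lo=∅

live-out(L3) = ["r"]

Answer: ["r"]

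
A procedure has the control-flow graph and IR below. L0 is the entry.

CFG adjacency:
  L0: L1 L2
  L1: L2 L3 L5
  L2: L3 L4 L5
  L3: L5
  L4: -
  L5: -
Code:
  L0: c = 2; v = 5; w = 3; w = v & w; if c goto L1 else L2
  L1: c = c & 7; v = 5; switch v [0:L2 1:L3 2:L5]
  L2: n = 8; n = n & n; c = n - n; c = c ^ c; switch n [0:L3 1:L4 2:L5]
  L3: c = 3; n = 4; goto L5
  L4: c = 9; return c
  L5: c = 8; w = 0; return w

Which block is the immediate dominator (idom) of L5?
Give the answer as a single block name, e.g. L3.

idom tree: L1←L0 L2←L0 L3←L0 L4←L2 L5←L0
Dom∩ at merges:
  L2: preds {L0,L1}: {L0} ∩ {L0,L1} = {L0}; idom=L0
  L3: preds {L1,L2}: {L0,L1} ∩ {L0,L2} = {L0}; idom=L0
  L5: preds {L1,L2,L3}: {L0,L1} ∩ {L0,L2} ∩ {L0,L3} = {L0}; idom=L0

idom(L5) = L0

Answer: L0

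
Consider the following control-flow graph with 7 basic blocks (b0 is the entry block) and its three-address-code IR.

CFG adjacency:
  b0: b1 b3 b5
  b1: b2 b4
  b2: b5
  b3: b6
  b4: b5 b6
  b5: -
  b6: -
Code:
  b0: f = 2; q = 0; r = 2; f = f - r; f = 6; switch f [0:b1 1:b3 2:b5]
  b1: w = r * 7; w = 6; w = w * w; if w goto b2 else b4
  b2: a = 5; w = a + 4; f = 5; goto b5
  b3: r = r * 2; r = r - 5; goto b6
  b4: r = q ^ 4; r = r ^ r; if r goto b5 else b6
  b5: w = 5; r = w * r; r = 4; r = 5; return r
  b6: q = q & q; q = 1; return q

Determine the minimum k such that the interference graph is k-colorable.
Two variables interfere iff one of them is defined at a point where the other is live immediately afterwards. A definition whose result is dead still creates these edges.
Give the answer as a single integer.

def/use:
  b0 def {f,q,r} use ∅
  b1 def {w} use {r}
  b2 def {a,f,w} use ∅
  b3 def {r} use {r}
  b4 def {r} use {q}
  b5 def {r,w} use {r}
  b6 def {q} use {q}

Backward fixpoint:
  b0 li=∅ lo={q,r}
  b1 li={q,r} lo={q,r}
  b2 li={r} lo={r}
  b3 li={q,r} lo={q}
  b4 li={q} lo={q,r}
  b5 li={r} lo=∅
  b6 li={q} lo=∅

Interference:
  a↔{r}
  f↔{q,r}
  q↔{f,r,w}
  r↔{a,f,q,w}
  w↔{q,r}

Registers:
  lower bound: {f,q,r} mutually conflict ⇒ χ ≥ 3
  3-colouring: R0={r}  R1={a,q}  R2={f,w}
  χ = 3

Answer: 3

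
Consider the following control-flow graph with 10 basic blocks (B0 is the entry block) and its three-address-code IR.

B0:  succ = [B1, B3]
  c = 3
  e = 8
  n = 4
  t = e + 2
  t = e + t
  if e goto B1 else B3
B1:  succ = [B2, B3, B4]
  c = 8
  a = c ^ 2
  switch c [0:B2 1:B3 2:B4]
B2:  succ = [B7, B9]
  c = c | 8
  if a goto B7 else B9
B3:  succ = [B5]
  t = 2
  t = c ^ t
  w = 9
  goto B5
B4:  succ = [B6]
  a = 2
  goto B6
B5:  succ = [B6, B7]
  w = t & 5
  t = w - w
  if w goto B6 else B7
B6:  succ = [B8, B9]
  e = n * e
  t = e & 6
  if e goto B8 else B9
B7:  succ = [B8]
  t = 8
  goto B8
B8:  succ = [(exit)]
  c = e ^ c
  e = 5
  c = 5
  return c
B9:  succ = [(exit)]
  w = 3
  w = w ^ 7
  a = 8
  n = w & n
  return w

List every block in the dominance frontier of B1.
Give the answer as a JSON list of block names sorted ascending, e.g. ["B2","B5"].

idom tree: B1←B0 B2←B1 B3←B0 B4←B1 B5←B3 B6←B0 B7←B0 B8←B0 B9←B0
Join-block Dom:
  B3: preds {B0,B1}: {B0} ∩ {B0,B1} = {B0}; idom=B0
  B6: preds {B4,B5}: {B0,B1,B4} ∩ {B0,B3,B5} = {B0}; idom=B0
  B7: preds {B2,B5}: {B0,B1,B2} ∩ {B0,B3,B5} = {B0}; idom=B0
  B8: preds {B6,B7}: {B0,B6} ∩ {B0,B7} = {B0}; idom=B0
  B9: preds {B2,B6}: {B0,B1,B2} ∩ {B0,B6} = {B0}; idom=B0

DF walk-up:
  join B3 pred B0: · stop@B0
  join B3 pred B1: B1 stop@B0
  join B6 pred B4: B4→B1 stop@B0
  join B6 pred B5: B5→B3 stop@B0
  join B7 pred B2: B2→B1 stop@B0
  join B7 pred B5: B5→B3 stop@B0
  join B8 pred B6: B6 stop@B0
  join B8 pred B7: B7 stop@B0
  join B9 pred B2: B2→B1 stop@B0
  join B9 pred B6: B6 stop@B0
  B0 → ∅
  B1 → {B3,B6,B7,B9}
  B2 → {B7,B9}
  B3 → {B6,B7}
  B4 → {B6}
  B5 → {B6,B7}
  B6 → {B8,B9}
  B7 → {B8}
  B8 → ∅
  B9 → ∅

DF(B1) = ["B3", "B6", "B7", "B9"]

Answer: ["B3", "B6", "B7", "B9"]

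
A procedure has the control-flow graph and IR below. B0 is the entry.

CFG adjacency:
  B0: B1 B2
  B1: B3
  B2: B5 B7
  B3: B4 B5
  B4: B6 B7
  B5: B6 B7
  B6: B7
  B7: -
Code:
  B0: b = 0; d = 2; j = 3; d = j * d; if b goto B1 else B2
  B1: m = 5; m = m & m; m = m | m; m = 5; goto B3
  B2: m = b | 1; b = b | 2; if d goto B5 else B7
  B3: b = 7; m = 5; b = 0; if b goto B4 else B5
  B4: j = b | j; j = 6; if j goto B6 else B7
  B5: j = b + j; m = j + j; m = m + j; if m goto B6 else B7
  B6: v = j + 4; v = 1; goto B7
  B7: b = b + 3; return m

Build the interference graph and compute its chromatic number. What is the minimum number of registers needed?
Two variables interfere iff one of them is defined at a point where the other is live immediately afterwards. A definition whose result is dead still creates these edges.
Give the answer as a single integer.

Answer: 4

Derivation:
Block summaries:
  B0: {b,d,j} / ∅
  B1: {m} / ∅
  B2: {b,m} / {b,d}
  B3: {b,m} / ∅
  B4: {j} / {b,j}
  B5: {j,m} / {b,j}
  B6: {v} / {j}
  B7: {b} / {b,m}

Live sets:
  B0: in=∅ out={b,d,j}
  B1: in={j} out={j}
  B2: in={b,d,j} out={b,j,m}
  B3: in={j} out={b,j,m}
  B4: in={b,j,m} out={b,j,m}
  B5: in={b,j} out={b,j,m}
  B6: in={b,j,m} out={b,m}
  B7: in={b,m} out=∅

Interfere edges:
  b↔{d,j,m,v}
  d↔{b,j,m}
  j↔{b,d,m}
  m↔{b,d,j,v}
  v↔{b,m}

Colouring:
  {b,d,j,m} pairwise interfere (4-clique) ⇒ χ ≥ 4
  4-colouring: r0={b}  r1={m}  r2={d,v}  r3={j}
  χ = 4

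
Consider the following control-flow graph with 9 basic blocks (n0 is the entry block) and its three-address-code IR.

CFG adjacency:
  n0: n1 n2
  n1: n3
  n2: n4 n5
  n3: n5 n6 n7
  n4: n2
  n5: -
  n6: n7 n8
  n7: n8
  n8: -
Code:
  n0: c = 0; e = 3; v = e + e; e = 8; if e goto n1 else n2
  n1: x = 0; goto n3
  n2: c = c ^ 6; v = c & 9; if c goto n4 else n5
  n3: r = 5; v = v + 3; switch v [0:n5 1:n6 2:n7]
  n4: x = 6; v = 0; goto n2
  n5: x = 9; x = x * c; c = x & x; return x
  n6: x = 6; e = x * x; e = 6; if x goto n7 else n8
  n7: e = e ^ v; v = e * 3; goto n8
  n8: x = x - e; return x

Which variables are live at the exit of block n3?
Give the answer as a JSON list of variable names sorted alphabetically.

Answer: ["c", "e", "v", "x"]

Derivation:
def/use:
  n0: {c,e,v} / ∅
  n1: {x} / ∅
  n2: {c,v} / {c}
  n3: {r,v} / {v}
  n4: {v,x} / ∅
  n5: {c,x} / {c}
  n6: {e,x} / ∅
  n7: {e,v} / {e,v}
  n8: {x} / {e,x}

Backward fixpoint:
  n0 li=∅ lo={c,e,v}
  n1 li={c,e,v} lo={c,e,v,x}
  n2 li={c} lo={c}
  n3 li={c,e,v,x} lo={c,e,v,x}
  n4 li={c} lo={c}
  n5 li={c} lo=∅
  n6 li={v} lo={e,v,x}
  n7 li={e,v,x} lo={e,x}
  n8 li={e,x} lo=∅

live-out(n3) = ["c", "e", "v", "x"]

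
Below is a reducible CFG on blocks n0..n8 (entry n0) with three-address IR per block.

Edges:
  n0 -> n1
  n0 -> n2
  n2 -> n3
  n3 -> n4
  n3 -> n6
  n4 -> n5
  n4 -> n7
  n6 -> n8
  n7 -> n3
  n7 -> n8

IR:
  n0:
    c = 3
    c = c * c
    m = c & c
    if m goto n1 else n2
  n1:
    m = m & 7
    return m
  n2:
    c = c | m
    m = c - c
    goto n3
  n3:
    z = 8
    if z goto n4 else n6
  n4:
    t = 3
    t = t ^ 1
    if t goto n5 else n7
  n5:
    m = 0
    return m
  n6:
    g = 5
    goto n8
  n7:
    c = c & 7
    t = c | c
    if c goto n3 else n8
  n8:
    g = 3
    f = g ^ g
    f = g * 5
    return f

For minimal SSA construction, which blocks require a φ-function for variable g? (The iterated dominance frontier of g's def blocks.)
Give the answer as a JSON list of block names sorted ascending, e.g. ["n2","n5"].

Answer: ["n8"]

Working:
idom tree: n1←n0 n2←n0 n3←n2 n4←n3 n5←n4 n6←n3 n7←n4 n8←n3
Dom∩ at merges:
  n3: preds {n2,n7}: {n0,n2} ∩ {n0,n2,n3,n4,n7} = {n0,n2}; idom=n2
  n8: preds {n6,n7}: {n0,n2,n3,n6} ∩ {n0,n2,n3,n4,n7} = {n0,n2,n3}; idom=n3

DF walk-up:
  n3←n2: walk · to n2
  n3←n7: walk n7→n4→n3 to n2
  n8←n6: walk n6 to n3
  n8←n7: walk n7→n4 to n3
  n0: DF=∅
  n1: DF=∅
  n2: DF=∅
  n3: DF={n3}
  n4: DF={n3,n8}
  n5: DF=∅
  n6: DF={n8}
  n7: DF={n3,n8}
  n8: DF=∅

φ for g: defs {n6,n8}
  DF⁺ = {n8}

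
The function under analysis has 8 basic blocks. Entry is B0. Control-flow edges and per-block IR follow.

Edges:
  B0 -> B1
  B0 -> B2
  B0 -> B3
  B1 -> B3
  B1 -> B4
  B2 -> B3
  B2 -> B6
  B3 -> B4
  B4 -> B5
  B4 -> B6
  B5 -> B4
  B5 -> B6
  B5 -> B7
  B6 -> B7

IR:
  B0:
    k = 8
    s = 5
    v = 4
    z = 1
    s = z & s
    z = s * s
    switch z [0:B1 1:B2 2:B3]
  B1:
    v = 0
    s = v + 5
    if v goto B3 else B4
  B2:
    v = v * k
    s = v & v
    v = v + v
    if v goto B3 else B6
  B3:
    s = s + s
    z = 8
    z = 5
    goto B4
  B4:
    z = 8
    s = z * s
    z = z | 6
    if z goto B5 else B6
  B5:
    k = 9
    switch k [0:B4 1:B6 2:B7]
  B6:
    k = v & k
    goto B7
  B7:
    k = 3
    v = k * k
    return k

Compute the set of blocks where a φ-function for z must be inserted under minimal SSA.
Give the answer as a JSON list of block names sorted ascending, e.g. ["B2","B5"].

idom tree: B1←B0 B2←B0 B3←B0 B4←B0 B5←B4 B6←B0 B7←B0
Dom∩ at merges:
  B3: preds {B0,B1,B2}: {B0} ∩ {B0,B1} ∩ {B0,B2} = {B0}; idom=B0
  B4: preds {B1,B3,B5}: {B0,B1} ∩ {B0,B3} ∩ {B0,B4,B5} = {B0}; idom=B0
  B6: preds {B2,B4,B5}: {B0,B2} ∩ {B0,B4} ∩ {B0,B4,B5} = {B0}; idom=B0
  B7: preds {B5,B6}: {B0,B4,B5} ∩ {B0,B6} = {B0}; idom=B0

DF derivation:
  join B3 pred B0: · stop@B0
  join B3 pred B1: B1 stop@B0
  join B3 pred B2: B2 stop@B0
  join B4 pred B1: B1 stop@B0
  join B4 pred B3: B3 stop@B0
  join B4 pred B5: B5→B4 stop@B0
  join B6 pred B2: B2 stop@B0
  join B6 pred B4: B4 stop@B0
  join B6 pred B5: B5→B4 stop@B0
  join B7 pred B5: B5→B4 stop@B0
  join B7 pred B6: B6 stop@B0
  B0 → ∅
  B1 → {B3,B4}
  B2 → {B3,B6}
  B3 → {B4}
  B4 → {B4,B6,B7}
  B5 → {B4,B6,B7}
  B6 → {B7}
  B7 → ∅

φ for z: defs {B0,B3,B4}
  DF⁺ = {B4,B6,B7}

Answer: ["B4", "B6", "B7"]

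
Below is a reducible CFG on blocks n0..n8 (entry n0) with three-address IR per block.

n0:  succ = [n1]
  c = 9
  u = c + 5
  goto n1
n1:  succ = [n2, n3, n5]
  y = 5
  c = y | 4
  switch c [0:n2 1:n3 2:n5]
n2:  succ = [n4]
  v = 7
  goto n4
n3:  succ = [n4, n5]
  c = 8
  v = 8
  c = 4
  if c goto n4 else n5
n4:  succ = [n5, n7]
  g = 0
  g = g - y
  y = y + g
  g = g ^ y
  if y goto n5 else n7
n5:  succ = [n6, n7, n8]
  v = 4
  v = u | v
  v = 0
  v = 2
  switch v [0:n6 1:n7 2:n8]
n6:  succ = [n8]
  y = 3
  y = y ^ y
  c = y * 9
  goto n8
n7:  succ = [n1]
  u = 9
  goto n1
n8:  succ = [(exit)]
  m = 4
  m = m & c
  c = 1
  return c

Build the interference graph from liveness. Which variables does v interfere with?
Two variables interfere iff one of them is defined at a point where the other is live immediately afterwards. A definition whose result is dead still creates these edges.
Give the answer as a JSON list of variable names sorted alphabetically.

Block summaries:
  n0: {c,u} / ∅
  n1: {c,y} / ∅
  n2: {v} / ∅
  n3: {c,v} / ∅
  n4: {g,y} / {y}
  n5: {v} / {u}
  n6: {c,y} / ∅
  n7: {u} / ∅
  n8: {c,m} / {c}

Liveness:
  n0: in=∅ out={u}
  n1: in={u} out={c,u,y}
  n2: in={c,u,y} out={c,u,y}
  n3: in={u,y} out={c,u,y}
  n4: in={c,u,y} out={c,u}
  n5: in={c,u} out={c}
  n6: in=∅ out={c}
  n7: in=∅ out={u}
  n8: in={c} out=∅

Interference:
  c: {g,m,u,v,y}
  g: {c,u,y}
  m: {c}
  u: {c,g,v,y}
  v: {c,u,y}
  y: {c,g,u,v}

N(v) = ["c", "u", "y"]

Answer: ["c", "u", "y"]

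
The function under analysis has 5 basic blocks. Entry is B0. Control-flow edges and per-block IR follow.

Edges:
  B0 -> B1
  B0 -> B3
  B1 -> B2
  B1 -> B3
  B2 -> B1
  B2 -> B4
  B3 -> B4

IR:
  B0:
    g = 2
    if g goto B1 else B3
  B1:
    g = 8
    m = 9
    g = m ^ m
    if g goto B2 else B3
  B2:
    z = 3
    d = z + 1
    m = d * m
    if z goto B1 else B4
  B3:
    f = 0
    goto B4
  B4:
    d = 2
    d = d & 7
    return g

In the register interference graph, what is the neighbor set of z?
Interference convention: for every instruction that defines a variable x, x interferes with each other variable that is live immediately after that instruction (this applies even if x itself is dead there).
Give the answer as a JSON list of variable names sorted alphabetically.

def/use:
  B0: {g} / ∅
  B1: {g,m} / ∅
  B2: {d,m,z} / {m}
  B3: {f} / ∅
  B4: {d} / {g}

Liveness:
  B0 li=∅ lo={g}
  B1 li=∅ lo={g,m}
  B2 li={g,m} lo={g}
  B3 li={g} lo={g}
  B4 li={g} lo=∅

Interfere edges:
  d — {g,m,z}
  f — {g}
  g — {d,f,m,z}
  m — {d,g,z}
  z — {d,g,m}

N(z) = ["d", "g", "m"]

Answer: ["d", "g", "m"]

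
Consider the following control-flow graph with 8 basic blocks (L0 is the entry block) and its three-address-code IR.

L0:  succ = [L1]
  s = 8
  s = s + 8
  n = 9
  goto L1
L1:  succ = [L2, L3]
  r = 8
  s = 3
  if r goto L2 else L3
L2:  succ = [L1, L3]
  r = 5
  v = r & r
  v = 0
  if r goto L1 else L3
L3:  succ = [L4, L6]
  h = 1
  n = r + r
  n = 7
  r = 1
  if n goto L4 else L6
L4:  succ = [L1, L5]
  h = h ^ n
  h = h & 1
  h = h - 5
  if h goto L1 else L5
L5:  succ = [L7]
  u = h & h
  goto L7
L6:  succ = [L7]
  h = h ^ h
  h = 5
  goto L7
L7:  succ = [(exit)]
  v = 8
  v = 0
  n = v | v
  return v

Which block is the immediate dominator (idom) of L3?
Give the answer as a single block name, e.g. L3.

idom tree: L1←L0 L2←L1 L3←L1 L4←L3 L5←L4 L6←L3 L7←L3
Join-block Dom:
  L1: preds {L0,L2,L4}: {L0} ∩ {L0,L1,L2} ∩ {L0,L1,L3,L4} = {L0}; idom=L0
  L3: preds {L1,L2}: {L0,L1} ∩ {L0,L1,L2} = {L0,L1}; idom=L1
  L7: preds {L5,L6}: {L0,L1,L3,L4,L5} ∩ {L0,L1,L3,L6} = {L0,L1,L3}; idom=L3

idom(L3) = L1

Answer: L1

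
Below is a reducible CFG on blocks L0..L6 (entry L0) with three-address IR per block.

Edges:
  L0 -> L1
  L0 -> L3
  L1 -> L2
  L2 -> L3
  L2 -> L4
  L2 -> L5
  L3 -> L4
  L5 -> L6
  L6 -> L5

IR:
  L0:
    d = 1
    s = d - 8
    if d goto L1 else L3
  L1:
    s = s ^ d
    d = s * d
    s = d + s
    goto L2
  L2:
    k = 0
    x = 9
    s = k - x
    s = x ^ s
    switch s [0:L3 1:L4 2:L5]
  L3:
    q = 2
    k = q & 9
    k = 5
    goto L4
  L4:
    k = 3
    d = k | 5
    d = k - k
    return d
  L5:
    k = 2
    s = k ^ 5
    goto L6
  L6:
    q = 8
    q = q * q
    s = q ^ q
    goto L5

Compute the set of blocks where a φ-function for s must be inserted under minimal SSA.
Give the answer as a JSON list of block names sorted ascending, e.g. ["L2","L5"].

Answer: ["L3", "L4", "L5"]

Derivation:
idom tree: L1←L0 L2←L1 L3←L0 L4←L0 L5←L2 L6←L5
Dom at joins:
  L3: preds {L0,L2}: {L0} ∩ {L0,L1,L2} = {L0}; idom=L0
  L4: preds {L2,L3}: {L0,L1,L2} ∩ {L0,L3} = {L0}; idom=L0
  L5: preds {L2,L6}: {L0,L1,L2} ∩ {L0,L1,L2,L5,L6} = {L0,L1,L2}; idom=L2

Frontier:
  L3←L0: walk · to L0
  L3←L2: walk L2→L1 to L0
  L4←L2: walk L2→L1 to L0
  L4←L3: walk L3 to L0
  L5←L2: walk · to L2
  L5←L6: walk L6→L5 to L2
  DF(L0)=∅
  DF(L1)={L3,L4}
  DF(L2)={L3,L4}
  DF(L3)={L4}
  DF(L4)=∅
  DF(L5)={L5}
  DF(L6)={L5}

φ for s: defs {L0,L1,L2,L5,L6}
  DF⁺ = {L3,L4,L5}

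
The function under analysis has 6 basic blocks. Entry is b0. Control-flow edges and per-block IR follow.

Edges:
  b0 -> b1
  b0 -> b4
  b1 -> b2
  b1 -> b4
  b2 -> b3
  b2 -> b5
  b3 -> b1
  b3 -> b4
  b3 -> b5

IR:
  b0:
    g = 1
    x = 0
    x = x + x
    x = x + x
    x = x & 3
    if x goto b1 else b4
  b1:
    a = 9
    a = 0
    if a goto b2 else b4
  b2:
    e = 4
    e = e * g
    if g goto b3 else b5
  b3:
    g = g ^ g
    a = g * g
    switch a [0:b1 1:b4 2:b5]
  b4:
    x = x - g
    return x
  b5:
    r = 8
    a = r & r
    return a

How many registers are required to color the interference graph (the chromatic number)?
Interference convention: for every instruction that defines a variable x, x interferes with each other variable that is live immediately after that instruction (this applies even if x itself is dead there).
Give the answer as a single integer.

Answer: 3

Working:
Per-block:
  b0: {g,x} / ∅
  b1: {a} / ∅
  b2: {e} / {g}
  b3: {a,g} / {g}
  b4: {x} / {g,x}
  b5: {a,r} / ∅

Backward fixpoint:
  b0 li=∅ lo={g,x}
  b1 li={g,x} lo={g,x}
  b2 li={g,x} lo={g,x}
  b3 li={g,x} lo={g,x}
  b4 li={g,x} lo=∅
  b5 li=∅ lo=∅

Interfere edges:
  a↔{g,x}
  e↔{g,x}
  g↔{a,e,x}
  r↔∅
  x↔{a,e,g}

Colouring:
  {a,g,x} pairwise interfere (3-clique) ⇒ χ ≥ 3
  assign a→c2 e→c2 g→c0 r→c0 x→c1 — no edge inside a register ⇒ χ ≤ 3
  χ = 3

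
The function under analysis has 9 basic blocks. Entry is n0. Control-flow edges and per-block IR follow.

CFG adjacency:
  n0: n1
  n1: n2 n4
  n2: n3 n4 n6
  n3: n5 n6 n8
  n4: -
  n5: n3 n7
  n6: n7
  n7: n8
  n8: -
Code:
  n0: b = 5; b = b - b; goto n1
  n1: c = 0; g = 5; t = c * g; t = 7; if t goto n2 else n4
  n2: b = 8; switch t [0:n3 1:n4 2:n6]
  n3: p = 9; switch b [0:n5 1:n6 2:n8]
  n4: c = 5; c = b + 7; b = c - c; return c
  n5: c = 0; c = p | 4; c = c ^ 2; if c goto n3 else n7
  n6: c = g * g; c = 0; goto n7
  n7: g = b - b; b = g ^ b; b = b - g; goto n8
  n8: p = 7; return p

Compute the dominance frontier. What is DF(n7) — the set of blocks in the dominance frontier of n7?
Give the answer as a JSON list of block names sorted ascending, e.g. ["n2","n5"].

Answer: ["n8"]

Derivation:
idom tree: n1←n0 n2←n1 n3←n2 n4←n1 n5←n3 n6←n2 n7←n2 n8←n2
Dom∩ at merges:
  n3: preds {n2,n5}: {n0,n1,n2} ∩ {n0,n1,n2,n3,n5} = {n0,n1,n2}; idom=n2
  n4: preds {n1,n2}: {n0,n1} ∩ {n0,n1,n2} = {n0,n1}; idom=n1
  n6: preds {n2,n3}: {n0,n1,n2} ∩ {n0,n1,n2,n3} = {n0,n1,n2}; idom=n2
  n7: preds {n5,n6}: {n0,n1,n2,n3,n5} ∩ {n0,n1,n2,n6} = {n0,n1,n2}; idom=n2
  n8: preds {n3,n7}: {n0,n1,n2,n3} ∩ {n0,n1,n2,n7} = {n0,n1,n2}; idom=n2

Frontier:
  join n3 pred n2: · stop@n2
  join n3 pred n5: n5→n3 stop@n2
  join n4 pred n1: · stop@n1
  join n4 pred n2: n2 stop@n1
  join n6 pred n2: · stop@n2
  join n6 pred n3: n3 stop@n2
  join n7 pred n5: n5→n3 stop@n2
  join n7 pred n6: n6 stop@n2
  join n8 pred n3: n3 stop@n2
  join n8 pred n7: n7 stop@n2
  DF(n0)=∅
  DF(n1)=∅
  DF(n2)={n4}
  DF(n3)={n3,n6,n7,n8}
  DF(n4)=∅
  DF(n5)={n3,n7}
  DF(n6)={n7}
  DF(n7)={n8}
  DF(n8)=∅

DF(n7) = ["n8"]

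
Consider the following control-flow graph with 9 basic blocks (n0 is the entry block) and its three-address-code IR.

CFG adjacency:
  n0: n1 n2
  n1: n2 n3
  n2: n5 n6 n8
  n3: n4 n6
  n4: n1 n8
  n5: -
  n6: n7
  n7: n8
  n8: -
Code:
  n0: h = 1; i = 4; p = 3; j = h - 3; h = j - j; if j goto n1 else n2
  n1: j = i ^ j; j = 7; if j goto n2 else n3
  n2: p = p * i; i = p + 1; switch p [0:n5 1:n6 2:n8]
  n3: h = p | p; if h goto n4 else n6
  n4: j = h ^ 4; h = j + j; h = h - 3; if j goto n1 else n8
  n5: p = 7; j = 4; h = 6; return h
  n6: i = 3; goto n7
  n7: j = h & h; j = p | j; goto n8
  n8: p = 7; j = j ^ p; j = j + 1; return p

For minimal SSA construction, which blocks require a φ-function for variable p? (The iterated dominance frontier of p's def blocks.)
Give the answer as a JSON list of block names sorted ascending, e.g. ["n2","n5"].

Answer: ["n6", "n8"]

Analysis:
idom tree: n1←n0 n2←n0 n3←n1 n4←n3 n5←n2 n6←n0 n7←n6 n8←n0
Dom∩ at merges:
  n1: preds {n0,n4}: {n0} ∩ {n0,n1,n3,n4} = {n0}; idom=n0
  n2: preds {n0,n1}: {n0} ∩ {n0,n1} = {n0}; idom=n0
  n6: preds {n2,n3}: {n0,n2} ∩ {n0,n1,n3} = {n0}; idom=n0
  n8: preds {n2,n4,n7}: {n0,n2} ∩ {n0,n1,n3,n4} ∩ {n0,n6,n7} = {n0}; idom=n0

DF walk-up:
  join n1 pred n0: · stop@n0
  join n1 pred n4: n4→n3→n1 stop@n0
  join n2 pred n0: · stop@n0
  join n2 pred n1: n1 stop@n0
  join n6 pred n2: n2 stop@n0
  join n6 pred n3: n3→n1 stop@n0
  join n8 pred n2: n2 stop@n0
  join n8 pred n4: n4→n3→n1 stop@n0
  join n8 pred n7: n7→n6 stop@n0
  n0: DF=∅
  n1: DF={n1,n2,n6,n8}
  n2: DF={n6,n8}
  n3: DF={n1,n6,n8}
  n4: DF={n1,n8}
  n5: DF=∅
  n6: DF={n8}
  n7: DF={n8}
  n8: DF=∅

φ for p: defs {n0,n2,n5,n8}
  DF⁺ = {n6,n8}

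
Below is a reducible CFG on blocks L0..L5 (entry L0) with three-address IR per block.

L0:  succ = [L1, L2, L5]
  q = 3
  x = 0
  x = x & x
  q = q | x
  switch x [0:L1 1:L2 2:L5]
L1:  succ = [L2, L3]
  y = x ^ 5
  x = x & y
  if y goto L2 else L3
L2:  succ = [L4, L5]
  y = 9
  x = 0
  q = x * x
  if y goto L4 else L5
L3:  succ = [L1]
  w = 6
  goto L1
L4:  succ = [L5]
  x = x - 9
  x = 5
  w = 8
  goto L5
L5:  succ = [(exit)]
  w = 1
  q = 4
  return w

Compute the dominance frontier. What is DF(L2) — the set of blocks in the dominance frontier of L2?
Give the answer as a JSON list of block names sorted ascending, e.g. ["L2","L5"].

Answer: ["L5"]

Derivation:
idom tree: L1←L0 L2←L0 L3←L1 L4←L2 L5←L0
Join-block Dom:
  L1: preds {L0,L3}: {L0} ∩ {L0,L1,L3} = {L0}; idom=L0
  L2: preds {L0,L1}: {L0} ∩ {L0,L1} = {L0}; idom=L0
  L5: preds {L0,L2,L4}: {L0} ∩ {L0,L2} ∩ {L0,L2,L4} = {L0}; idom=L0

DF walk-up:
  join L1 pred L0: · stop@L0
  join L1 pred L3: L3→L1 stop@L0
  join L2 pred L0: · stop@L0
  join L2 pred L1: L1 stop@L0
  join L5 pred L0: · stop@L0
  join L5 pred L2: L2 stop@L0
  join L5 pred L4: L4→L2 stop@L0
  DF(L0)=∅
  DF(L1)={L1,L2}
  DF(L2)={L5}
  DF(L3)={L1}
  DF(L4)={L5}
  DF(L5)=∅

DF(L2) = ["L5"]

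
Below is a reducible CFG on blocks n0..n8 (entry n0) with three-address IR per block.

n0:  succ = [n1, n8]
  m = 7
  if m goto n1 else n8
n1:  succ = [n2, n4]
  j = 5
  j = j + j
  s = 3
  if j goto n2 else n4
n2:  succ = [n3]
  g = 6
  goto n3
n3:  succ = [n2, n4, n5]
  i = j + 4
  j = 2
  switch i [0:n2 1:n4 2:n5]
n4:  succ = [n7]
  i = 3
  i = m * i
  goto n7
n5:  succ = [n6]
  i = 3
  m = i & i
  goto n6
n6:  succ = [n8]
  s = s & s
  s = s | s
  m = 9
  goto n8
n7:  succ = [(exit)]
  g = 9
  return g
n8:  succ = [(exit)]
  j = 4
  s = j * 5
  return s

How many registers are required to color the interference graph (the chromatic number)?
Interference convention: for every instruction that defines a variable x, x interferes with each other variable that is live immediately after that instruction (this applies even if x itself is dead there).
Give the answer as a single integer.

Answer: 4

Derivation:
def/use:
  n0 def {m} use ∅
  n1 def {j,s} use ∅
  n2 def {g} use ∅
  n3 def {i,j} use {j}
  n4 def {i} use {m}
  n5 def {i,m} use ∅
  n6 def {m,s} use {s}
  n7 def {g} use ∅
  n8 def {j,s} use ∅

Backward fixpoint:
  live n0: ∅→{m}
  live n1: {m}→{j,m,s}
  live n2: {j,m,s}→{j,m,s}
  live n3: {j,m,s}→{j,m,s}
  live n4: {m}→∅
  live n5: {s}→{s}
  live n6: {s}→∅
  live n7: ∅→∅
  live n8: ∅→∅

Conflict graph:
  g — {j,m,s}
  i — {j,m,s}
  j — {g,i,m,s}
  m — {g,i,j,s}
  s — {g,i,j,m}

Chromatic number:
  clique {g,j,m,s} ⇒ need ≥ 4
  assign g→c3 i→c3 j→c0 m→c1 s→c2 — no edge inside a register ⇒ χ ≤ 4
  χ = 4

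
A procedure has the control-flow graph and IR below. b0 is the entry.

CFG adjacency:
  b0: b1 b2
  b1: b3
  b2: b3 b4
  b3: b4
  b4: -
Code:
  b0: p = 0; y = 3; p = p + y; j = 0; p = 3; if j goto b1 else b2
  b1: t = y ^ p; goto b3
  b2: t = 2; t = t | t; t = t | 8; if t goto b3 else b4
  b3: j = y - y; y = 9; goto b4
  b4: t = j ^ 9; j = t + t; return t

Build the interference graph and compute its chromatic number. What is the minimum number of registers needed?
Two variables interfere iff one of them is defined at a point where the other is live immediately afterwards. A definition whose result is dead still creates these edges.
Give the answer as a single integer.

Answer: 3

Derivation:
Block summaries:
  b0: {j,p,y} / ∅
  b1: {t} / {p,y}
  b2: {t} / ∅
  b3: {j,y} / {y}
  b4: {j,t} / {j}

Live sets:
  live b0: ∅→{j,p,y}
  live b1: {p,y}→{y}
  live b2: {j,y}→{j,y}
  live b3: {y}→{j}
  live b4: {j}→∅

Interference:
  j↔{p,t,y}
  p↔{j,y}
  t↔{j,y}
  y↔{j,p,t}

Colouring:
  lower bound: {j,p,y} mutually conflict ⇒ χ ≥ 3
  assign j→R0 p→R2 t→R2 y→R1 — no edge inside a register ⇒ χ ≤ 3
  χ = 3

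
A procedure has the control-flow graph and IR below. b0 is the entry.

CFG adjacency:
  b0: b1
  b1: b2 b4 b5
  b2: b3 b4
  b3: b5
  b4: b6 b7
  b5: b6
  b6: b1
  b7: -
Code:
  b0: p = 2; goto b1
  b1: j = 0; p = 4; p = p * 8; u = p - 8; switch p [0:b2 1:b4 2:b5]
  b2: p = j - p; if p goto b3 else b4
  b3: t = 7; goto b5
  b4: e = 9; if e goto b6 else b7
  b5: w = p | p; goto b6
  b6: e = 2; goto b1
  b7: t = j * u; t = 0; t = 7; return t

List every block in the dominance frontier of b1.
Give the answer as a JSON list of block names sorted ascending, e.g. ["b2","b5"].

Answer: ["b1"]

Working:
idom tree: b1←b0 b2←b1 b3←b2 b4←b1 b5←b1 b6←b1 b7←b4
Dom at joins:
  b1: preds {b0,b6}: {b0} ∩ {b0,b1,b6} = {b0}; idom=b0
  b4: preds {b1,b2}: {b0,b1} ∩ {b0,b1,b2} = {b0,b1}; idom=b1
  b5: preds {b1,b3}: {b0,b1} ∩ {b0,b1,b2,b3} = {b0,b1}; idom=b1
  b6: preds {b4,b5}: {b0,b1,b4} ∩ {b0,b1,b5} = {b0,b1}; idom=b1

Frontier:
  b1←b0: walk · to b0
  b1←b6: walk b6→b1 to b0
  b4←b1: walk · to b1
  b4←b2: walk b2 to b1
  b5←b1: walk · to b1
  b5←b3: walk b3→b2 to b1
  b6←b4: walk b4 to b1
  b6←b5: walk b5 to b1
  DF(b0)=∅
  DF(b1)={b1}
  DF(b2)={b4,b5}
  DF(b3)={b5}
  DF(b4)={b6}
  DF(b5)={b6}
  DF(b6)={b1}
  DF(b7)=∅

DF(b1) = ["b1"]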